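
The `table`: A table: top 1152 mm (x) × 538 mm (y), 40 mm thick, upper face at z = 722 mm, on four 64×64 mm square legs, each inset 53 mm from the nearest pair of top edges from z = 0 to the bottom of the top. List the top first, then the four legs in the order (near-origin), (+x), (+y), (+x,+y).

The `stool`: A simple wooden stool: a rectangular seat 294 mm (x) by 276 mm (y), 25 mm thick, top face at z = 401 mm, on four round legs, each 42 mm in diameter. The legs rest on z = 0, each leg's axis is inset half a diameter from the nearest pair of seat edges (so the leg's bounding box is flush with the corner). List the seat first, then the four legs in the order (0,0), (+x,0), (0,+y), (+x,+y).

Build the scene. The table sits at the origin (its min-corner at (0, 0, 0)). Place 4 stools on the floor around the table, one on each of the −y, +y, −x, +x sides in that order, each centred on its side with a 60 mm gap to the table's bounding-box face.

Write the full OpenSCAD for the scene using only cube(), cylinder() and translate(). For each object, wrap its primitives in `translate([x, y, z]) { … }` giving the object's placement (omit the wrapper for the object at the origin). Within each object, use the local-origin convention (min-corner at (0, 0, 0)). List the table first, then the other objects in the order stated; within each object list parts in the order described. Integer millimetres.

translate([0, 0, 682]) cube([1152, 538, 40]);
translate([53, 53, 0]) cube([64, 64, 682]);
translate([1035, 53, 0]) cube([64, 64, 682]);
translate([53, 421, 0]) cube([64, 64, 682]);
translate([1035, 421, 0]) cube([64, 64, 682]);
translate([429, -336, 0]) {
  translate([0, 0, 376]) cube([294, 276, 25]);
  translate([21, 21, 0]) cylinder(h = 376, r = 21);
  translate([273, 21, 0]) cylinder(h = 376, r = 21);
  translate([21, 255, 0]) cylinder(h = 376, r = 21);
  translate([273, 255, 0]) cylinder(h = 376, r = 21);
}
translate([429, 598, 0]) {
  translate([0, 0, 376]) cube([294, 276, 25]);
  translate([21, 21, 0]) cylinder(h = 376, r = 21);
  translate([273, 21, 0]) cylinder(h = 376, r = 21);
  translate([21, 255, 0]) cylinder(h = 376, r = 21);
  translate([273, 255, 0]) cylinder(h = 376, r = 21);
}
translate([-354, 131, 0]) {
  translate([0, 0, 376]) cube([294, 276, 25]);
  translate([21, 21, 0]) cylinder(h = 376, r = 21);
  translate([273, 21, 0]) cylinder(h = 376, r = 21);
  translate([21, 255, 0]) cylinder(h = 376, r = 21);
  translate([273, 255, 0]) cylinder(h = 376, r = 21);
}
translate([1212, 131, 0]) {
  translate([0, 0, 376]) cube([294, 276, 25]);
  translate([21, 21, 0]) cylinder(h = 376, r = 21);
  translate([273, 21, 0]) cylinder(h = 376, r = 21);
  translate([21, 255, 0]) cylinder(h = 376, r = 21);
  translate([273, 255, 0]) cylinder(h = 376, r = 21);
}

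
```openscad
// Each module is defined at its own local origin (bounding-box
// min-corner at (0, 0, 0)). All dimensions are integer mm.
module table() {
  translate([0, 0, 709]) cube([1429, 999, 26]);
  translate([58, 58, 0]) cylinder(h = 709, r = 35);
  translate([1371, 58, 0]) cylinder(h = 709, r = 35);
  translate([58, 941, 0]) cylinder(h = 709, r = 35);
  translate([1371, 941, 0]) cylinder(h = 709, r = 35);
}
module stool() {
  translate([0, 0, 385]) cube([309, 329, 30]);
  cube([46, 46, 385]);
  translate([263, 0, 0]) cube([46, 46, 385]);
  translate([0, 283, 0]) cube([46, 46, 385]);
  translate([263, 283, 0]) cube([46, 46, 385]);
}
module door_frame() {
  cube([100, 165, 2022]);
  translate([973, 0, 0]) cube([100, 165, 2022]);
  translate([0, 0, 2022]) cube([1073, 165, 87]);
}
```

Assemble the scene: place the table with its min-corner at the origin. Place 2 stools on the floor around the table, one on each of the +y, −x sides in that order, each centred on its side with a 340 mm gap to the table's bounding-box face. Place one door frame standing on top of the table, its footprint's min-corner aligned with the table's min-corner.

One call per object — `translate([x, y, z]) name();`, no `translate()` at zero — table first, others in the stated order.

table();
translate([560, 1339, 0]) stool();
translate([-649, 335, 0]) stool();
translate([0, 0, 735]) door_frame();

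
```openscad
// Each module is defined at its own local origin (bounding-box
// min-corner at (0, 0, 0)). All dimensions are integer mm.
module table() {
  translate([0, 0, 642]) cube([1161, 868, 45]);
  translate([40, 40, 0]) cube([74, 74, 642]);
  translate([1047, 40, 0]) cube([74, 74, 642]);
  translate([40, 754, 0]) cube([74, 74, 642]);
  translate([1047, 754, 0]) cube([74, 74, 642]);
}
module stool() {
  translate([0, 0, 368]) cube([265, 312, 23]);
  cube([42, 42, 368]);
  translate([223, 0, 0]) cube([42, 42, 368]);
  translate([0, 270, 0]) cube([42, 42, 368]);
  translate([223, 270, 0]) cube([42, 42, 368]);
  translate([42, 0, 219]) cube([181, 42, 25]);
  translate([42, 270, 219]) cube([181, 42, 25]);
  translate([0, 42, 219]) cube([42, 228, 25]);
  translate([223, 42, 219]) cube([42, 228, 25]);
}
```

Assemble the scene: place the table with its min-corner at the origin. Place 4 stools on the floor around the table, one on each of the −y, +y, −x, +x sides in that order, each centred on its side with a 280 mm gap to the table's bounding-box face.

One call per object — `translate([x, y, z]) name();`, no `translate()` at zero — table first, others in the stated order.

table();
translate([448, -592, 0]) stool();
translate([448, 1148, 0]) stool();
translate([-545, 278, 0]) stool();
translate([1441, 278, 0]) stool();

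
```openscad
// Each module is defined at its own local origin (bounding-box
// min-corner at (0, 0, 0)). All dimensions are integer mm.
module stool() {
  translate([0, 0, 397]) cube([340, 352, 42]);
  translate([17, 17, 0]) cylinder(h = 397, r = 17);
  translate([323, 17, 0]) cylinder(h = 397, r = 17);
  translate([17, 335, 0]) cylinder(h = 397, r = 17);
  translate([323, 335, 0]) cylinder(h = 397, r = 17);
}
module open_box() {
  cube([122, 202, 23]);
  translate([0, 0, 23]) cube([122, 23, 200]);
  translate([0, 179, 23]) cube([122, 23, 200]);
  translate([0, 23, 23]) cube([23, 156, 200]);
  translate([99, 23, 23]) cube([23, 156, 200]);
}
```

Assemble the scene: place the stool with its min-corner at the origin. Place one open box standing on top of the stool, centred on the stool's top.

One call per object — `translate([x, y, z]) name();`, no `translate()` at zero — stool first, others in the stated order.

stool();
translate([109, 75, 439]) open_box();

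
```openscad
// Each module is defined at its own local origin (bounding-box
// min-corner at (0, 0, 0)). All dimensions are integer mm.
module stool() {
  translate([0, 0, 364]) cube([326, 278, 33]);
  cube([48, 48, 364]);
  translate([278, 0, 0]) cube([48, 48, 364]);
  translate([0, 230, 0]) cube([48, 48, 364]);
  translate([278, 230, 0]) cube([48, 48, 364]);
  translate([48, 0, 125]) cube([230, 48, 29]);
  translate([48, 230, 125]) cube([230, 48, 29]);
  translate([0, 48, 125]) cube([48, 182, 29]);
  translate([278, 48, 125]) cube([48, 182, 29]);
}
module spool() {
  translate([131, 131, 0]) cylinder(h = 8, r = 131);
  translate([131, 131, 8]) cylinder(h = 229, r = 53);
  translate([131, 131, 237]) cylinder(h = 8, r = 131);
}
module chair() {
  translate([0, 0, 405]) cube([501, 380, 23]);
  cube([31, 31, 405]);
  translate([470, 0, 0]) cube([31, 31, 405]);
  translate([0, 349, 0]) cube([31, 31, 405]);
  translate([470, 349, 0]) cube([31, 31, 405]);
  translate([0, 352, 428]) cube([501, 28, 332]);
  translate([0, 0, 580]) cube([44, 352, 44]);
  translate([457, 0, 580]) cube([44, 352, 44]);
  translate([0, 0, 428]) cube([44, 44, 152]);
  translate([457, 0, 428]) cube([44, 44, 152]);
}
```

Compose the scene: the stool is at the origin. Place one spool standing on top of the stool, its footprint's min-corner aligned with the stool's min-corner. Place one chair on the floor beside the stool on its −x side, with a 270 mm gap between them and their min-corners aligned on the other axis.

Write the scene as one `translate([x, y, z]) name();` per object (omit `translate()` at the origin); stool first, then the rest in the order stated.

stool();
translate([0, 0, 397]) spool();
translate([-771, 0, 0]) chair();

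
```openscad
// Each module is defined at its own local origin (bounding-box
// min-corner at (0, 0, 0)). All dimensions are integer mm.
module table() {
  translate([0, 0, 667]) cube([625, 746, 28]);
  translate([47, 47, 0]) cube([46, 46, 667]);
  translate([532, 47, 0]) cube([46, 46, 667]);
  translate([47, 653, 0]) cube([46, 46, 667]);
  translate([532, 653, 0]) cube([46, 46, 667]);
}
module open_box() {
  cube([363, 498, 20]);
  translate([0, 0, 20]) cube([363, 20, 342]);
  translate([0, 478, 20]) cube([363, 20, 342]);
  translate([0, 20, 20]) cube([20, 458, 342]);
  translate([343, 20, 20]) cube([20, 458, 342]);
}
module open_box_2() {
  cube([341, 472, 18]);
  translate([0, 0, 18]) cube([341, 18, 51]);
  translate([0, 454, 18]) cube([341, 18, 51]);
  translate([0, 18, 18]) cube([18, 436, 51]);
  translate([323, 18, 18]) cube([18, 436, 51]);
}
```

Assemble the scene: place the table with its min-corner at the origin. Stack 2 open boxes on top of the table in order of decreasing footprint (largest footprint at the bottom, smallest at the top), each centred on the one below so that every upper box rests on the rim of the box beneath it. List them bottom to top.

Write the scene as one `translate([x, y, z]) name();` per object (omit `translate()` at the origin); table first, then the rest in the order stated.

table();
translate([131, 124, 695]) open_box();
translate([142, 137, 1057]) open_box_2();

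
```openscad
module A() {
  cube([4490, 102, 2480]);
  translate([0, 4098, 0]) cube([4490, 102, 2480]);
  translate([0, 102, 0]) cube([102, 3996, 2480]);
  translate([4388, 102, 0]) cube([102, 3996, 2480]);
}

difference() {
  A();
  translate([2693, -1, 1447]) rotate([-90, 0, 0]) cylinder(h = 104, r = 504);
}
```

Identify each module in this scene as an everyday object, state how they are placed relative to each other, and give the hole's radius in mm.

A is a house frame. The house frame has a circular hole through its front wall. The hole's radius is 504 mm.

The subtracted cylinder has r = 504 mm.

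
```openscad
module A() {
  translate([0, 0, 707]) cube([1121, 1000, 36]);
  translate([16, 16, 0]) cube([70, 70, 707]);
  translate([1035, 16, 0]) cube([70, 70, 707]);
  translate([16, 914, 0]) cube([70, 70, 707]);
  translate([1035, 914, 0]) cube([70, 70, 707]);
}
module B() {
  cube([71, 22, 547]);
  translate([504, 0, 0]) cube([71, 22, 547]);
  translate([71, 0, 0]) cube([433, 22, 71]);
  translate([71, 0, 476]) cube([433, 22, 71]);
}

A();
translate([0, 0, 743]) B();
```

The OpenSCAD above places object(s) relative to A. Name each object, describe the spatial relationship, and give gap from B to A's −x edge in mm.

The picture frame's min-x is at 0; the table's min-x is 0; gap = 0 mm.

A is a table. B is a picture frame. The picture frame is on top of the table. The gap from the picture frame to the table's −x edge is 0 mm.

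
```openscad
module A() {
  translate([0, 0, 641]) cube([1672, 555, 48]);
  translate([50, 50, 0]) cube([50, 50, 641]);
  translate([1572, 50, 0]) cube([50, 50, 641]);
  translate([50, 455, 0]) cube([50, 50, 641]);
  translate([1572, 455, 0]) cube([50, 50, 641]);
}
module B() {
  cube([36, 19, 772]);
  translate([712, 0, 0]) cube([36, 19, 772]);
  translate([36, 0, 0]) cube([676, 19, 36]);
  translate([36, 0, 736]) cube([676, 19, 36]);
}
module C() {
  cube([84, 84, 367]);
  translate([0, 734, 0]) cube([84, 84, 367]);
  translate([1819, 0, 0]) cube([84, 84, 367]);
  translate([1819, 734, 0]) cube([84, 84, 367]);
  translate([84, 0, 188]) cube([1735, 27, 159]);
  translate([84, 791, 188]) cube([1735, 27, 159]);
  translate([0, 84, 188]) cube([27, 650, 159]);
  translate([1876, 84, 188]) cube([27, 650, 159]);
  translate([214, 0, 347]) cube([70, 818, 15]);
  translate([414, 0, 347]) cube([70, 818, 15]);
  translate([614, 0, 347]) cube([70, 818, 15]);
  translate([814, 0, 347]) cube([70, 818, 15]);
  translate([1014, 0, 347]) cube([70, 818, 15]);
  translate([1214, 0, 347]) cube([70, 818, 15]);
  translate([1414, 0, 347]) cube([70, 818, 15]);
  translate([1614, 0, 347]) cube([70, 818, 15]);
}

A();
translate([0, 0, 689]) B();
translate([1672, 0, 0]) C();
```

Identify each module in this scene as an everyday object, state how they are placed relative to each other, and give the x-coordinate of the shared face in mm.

The table's +x face and the bed frame's −x face are both at x = 1672 mm.

A is a table. B is a picture frame. C is a bed frame. The picture frame is on top of the table. The bed frame is against the table's +x side, with their −y faces flush. The x-coordinate of the shared face is 1672 mm.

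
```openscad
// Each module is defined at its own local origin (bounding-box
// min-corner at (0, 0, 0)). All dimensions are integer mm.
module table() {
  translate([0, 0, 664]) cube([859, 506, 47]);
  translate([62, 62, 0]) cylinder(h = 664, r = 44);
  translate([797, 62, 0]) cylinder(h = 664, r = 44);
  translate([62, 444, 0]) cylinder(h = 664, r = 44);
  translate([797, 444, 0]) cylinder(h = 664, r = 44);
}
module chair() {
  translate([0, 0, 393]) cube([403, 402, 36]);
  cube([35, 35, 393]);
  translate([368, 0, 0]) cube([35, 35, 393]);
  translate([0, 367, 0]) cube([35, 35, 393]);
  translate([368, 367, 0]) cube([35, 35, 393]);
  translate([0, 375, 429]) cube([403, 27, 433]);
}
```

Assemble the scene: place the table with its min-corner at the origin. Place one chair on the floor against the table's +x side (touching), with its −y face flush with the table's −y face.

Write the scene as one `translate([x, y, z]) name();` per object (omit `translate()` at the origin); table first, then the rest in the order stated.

table();
translate([859, 0, 0]) chair();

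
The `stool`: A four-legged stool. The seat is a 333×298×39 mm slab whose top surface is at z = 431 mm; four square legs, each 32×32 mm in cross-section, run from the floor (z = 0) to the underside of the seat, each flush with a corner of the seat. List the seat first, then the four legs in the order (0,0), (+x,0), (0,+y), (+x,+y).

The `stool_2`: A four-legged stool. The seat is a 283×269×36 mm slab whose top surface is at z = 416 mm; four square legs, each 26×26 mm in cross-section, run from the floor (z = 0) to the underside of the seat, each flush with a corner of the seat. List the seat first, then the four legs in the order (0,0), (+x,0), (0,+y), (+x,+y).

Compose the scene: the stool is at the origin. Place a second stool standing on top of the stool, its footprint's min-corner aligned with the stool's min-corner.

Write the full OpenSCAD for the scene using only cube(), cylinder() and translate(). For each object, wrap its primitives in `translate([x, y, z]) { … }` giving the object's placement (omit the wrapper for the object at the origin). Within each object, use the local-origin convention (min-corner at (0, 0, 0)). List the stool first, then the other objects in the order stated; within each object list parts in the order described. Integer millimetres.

translate([0, 0, 392]) cube([333, 298, 39]);
cube([32, 32, 392]);
translate([301, 0, 0]) cube([32, 32, 392]);
translate([0, 266, 0]) cube([32, 32, 392]);
translate([301, 266, 0]) cube([32, 32, 392]);
translate([0, 0, 431]) {
  translate([0, 0, 380]) cube([283, 269, 36]);
  cube([26, 26, 380]);
  translate([257, 0, 0]) cube([26, 26, 380]);
  translate([0, 243, 0]) cube([26, 26, 380]);
  translate([257, 243, 0]) cube([26, 26, 380]);
}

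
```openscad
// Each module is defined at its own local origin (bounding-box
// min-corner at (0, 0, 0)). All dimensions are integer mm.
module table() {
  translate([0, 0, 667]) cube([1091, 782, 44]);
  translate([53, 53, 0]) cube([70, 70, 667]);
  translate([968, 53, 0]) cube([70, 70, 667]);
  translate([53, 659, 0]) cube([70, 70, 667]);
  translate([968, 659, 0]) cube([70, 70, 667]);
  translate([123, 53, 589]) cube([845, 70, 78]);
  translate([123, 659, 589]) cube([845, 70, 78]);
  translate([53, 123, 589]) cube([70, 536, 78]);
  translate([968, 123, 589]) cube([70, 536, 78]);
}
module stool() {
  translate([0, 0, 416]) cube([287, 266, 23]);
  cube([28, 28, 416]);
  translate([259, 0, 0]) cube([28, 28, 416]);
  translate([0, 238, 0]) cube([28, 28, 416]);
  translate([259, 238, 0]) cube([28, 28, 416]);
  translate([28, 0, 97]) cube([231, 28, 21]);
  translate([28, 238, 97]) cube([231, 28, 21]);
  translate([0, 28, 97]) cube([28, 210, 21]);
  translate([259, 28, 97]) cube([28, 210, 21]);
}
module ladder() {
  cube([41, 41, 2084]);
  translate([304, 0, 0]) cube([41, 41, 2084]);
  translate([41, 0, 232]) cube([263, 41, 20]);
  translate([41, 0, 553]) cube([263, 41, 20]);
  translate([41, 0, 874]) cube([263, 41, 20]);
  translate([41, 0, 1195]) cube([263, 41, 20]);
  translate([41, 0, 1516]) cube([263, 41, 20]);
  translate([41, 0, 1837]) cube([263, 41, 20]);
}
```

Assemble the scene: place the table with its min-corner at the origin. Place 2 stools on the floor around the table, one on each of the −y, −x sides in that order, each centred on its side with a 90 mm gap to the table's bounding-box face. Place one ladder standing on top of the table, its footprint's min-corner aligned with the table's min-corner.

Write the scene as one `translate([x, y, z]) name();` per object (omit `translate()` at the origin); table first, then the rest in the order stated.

table();
translate([402, -356, 0]) stool();
translate([-377, 258, 0]) stool();
translate([0, 0, 711]) ladder();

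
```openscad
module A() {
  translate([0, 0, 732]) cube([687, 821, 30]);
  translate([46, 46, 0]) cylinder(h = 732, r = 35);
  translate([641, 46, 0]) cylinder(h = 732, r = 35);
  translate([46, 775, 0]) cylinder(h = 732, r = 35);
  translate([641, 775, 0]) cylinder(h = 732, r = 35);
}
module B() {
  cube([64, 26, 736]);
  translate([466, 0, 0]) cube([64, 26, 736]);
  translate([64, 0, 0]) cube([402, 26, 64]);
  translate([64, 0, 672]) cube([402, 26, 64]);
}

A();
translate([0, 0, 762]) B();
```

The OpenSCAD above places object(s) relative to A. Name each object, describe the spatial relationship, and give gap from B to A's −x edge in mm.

The picture frame's min-x is at 0; the table's min-x is 0; gap = 0 mm.

A is a table. B is a picture frame. The picture frame is on top of the table. The gap from the picture frame to the table's −x edge is 0 mm.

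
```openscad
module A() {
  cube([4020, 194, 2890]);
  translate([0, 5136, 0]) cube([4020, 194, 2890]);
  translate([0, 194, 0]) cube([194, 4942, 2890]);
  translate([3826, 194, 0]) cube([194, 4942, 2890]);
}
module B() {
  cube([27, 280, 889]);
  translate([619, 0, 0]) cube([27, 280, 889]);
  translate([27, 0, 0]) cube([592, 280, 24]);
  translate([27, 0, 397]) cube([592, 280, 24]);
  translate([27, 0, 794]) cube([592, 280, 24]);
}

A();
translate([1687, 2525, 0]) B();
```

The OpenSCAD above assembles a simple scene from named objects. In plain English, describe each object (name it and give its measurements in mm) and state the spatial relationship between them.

A is a box-shaped house frame (walls only): outside footprint 4020×5330 mm, wall height 2890 mm, wall thickness 194 mm. The two y-facing walls run the full x-width; the two x-facing walls fit between the inner faces of the y-facing walls.

B is an open bookshelf. Two side panels, each 27 mm thick, 280 mm deep and 889 mm tall, stand 646 mm apart (outside-to-outside). Between them sit 3 shelves, each 24 mm thick and 280 mm deep, spanning the full gap between the sides. The bottom shelf rests on the floor (its underside at z = 0) and the clear gap between one shelf's top and the next shelf's underside is 373 mm.

The bookshelf sits inside the house frame, centred.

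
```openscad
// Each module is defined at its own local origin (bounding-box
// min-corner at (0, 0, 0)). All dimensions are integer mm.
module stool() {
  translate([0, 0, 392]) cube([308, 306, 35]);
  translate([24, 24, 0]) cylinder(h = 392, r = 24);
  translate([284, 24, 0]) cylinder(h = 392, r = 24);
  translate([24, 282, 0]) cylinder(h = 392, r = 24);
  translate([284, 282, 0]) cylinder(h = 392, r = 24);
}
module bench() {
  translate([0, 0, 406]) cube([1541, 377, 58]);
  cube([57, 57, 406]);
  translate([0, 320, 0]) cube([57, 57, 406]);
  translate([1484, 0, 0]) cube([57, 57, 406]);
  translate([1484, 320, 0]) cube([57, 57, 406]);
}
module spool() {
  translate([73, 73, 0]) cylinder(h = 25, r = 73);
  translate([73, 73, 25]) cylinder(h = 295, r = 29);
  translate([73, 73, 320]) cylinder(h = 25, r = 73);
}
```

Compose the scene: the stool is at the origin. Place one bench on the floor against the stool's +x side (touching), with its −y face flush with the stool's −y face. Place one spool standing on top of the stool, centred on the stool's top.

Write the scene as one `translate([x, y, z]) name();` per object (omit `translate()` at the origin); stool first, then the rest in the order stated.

stool();
translate([308, 0, 0]) bench();
translate([81, 80, 427]) spool();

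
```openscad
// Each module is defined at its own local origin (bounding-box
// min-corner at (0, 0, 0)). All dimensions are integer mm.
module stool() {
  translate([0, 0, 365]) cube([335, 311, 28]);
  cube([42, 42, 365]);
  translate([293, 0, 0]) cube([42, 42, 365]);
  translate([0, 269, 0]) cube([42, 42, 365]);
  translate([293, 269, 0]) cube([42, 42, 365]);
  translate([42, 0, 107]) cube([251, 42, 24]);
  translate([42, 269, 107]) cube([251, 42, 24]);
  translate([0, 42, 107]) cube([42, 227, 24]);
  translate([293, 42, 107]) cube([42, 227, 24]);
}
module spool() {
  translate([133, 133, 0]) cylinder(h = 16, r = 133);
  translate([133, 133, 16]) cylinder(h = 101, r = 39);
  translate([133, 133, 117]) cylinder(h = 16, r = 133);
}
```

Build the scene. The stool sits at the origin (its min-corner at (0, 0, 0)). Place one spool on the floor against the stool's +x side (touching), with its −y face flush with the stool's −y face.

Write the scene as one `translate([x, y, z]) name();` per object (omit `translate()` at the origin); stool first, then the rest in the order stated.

stool();
translate([335, 0, 0]) spool();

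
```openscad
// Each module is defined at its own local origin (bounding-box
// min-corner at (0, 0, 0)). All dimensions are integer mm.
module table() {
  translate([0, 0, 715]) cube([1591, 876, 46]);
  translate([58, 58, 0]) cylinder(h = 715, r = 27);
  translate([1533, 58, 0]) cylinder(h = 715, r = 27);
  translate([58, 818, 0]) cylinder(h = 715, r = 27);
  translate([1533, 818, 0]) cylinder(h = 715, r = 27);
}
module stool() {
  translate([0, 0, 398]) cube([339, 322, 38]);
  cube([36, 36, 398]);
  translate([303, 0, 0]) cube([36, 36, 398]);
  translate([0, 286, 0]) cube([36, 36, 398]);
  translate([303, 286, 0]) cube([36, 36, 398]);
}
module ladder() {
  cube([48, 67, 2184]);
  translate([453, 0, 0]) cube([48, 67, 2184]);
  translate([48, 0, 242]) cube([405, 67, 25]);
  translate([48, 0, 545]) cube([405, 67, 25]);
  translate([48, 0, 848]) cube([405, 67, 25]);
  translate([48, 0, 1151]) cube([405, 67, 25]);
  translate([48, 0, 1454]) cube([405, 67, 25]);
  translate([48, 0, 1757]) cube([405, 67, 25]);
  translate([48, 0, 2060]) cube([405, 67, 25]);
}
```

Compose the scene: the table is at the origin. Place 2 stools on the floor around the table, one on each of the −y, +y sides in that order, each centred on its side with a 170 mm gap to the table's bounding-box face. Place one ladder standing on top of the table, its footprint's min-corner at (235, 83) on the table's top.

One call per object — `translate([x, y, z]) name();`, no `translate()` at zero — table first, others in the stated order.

table();
translate([626, -492, 0]) stool();
translate([626, 1046, 0]) stool();
translate([235, 83, 761]) ladder();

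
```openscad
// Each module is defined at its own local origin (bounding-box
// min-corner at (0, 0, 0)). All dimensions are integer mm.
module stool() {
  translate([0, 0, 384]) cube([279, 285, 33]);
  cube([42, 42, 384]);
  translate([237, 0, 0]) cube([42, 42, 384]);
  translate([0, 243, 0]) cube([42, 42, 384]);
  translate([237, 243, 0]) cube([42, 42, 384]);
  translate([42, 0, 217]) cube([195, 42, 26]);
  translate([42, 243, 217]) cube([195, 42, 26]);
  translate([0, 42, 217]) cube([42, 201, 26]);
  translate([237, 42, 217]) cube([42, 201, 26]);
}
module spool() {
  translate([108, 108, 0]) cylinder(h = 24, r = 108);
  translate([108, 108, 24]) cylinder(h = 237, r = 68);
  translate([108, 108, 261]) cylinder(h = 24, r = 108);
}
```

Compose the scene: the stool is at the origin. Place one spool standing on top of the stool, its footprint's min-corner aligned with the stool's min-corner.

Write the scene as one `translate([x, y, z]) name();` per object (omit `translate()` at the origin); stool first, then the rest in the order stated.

stool();
translate([0, 0, 417]) spool();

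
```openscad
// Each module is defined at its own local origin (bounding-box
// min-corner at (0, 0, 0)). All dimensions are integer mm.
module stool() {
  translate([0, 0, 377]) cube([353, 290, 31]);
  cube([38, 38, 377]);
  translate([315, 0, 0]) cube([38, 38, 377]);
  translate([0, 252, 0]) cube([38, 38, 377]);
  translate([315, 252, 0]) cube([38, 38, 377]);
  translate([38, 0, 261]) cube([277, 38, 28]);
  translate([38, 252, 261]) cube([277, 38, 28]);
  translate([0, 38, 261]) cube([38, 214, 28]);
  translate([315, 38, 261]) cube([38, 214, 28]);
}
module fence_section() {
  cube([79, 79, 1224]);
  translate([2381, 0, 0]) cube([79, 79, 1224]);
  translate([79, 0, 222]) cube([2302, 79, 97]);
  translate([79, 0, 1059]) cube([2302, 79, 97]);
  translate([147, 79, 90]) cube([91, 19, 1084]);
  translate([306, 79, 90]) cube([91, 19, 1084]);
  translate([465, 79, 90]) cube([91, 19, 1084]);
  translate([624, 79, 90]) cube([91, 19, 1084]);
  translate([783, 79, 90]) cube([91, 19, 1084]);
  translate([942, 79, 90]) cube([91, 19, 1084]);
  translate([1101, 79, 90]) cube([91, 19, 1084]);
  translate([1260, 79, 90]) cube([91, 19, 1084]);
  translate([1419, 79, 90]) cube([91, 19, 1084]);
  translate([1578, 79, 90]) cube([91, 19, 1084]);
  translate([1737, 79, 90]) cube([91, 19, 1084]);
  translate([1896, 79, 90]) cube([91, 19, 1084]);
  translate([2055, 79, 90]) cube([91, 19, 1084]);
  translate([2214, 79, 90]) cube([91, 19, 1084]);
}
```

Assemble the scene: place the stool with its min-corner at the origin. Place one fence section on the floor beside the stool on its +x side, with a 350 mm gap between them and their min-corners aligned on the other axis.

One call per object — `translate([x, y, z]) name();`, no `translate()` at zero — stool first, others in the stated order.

stool();
translate([703, 0, 0]) fence_section();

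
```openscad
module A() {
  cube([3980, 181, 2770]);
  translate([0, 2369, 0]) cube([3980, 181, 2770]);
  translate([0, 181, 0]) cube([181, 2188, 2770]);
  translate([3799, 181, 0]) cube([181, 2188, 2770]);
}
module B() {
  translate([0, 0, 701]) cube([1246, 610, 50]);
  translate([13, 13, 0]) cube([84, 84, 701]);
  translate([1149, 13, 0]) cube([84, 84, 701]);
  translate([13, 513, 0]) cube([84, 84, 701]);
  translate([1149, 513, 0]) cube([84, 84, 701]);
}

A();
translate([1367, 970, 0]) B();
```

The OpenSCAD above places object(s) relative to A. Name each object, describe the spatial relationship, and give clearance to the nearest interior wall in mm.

Clearances: x = 1186, y = 789; minimum 789 mm.

A is a house frame. B is a table. The table sits inside the house frame, centred. The clearance to the nearest interior wall is 789 mm.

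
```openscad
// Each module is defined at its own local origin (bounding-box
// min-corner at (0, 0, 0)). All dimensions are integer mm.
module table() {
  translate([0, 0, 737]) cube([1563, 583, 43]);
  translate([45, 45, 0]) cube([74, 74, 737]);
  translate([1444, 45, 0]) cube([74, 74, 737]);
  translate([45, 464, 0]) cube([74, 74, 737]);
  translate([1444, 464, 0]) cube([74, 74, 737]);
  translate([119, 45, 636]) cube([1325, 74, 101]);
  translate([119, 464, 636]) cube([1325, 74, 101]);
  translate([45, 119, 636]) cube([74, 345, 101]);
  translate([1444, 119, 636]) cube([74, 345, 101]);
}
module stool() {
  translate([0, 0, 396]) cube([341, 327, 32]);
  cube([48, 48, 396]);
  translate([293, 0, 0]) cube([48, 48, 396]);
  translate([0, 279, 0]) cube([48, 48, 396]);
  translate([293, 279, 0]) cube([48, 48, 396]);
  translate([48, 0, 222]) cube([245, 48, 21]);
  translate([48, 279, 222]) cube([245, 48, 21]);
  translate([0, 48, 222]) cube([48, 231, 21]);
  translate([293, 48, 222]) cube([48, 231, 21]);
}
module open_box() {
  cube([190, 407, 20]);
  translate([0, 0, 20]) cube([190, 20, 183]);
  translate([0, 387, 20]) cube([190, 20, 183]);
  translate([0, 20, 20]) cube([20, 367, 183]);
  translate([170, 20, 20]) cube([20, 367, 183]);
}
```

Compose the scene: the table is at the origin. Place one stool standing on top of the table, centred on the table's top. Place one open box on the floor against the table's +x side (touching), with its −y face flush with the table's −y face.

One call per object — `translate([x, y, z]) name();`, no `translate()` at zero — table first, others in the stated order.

table();
translate([611, 128, 780]) stool();
translate([1563, 0, 0]) open_box();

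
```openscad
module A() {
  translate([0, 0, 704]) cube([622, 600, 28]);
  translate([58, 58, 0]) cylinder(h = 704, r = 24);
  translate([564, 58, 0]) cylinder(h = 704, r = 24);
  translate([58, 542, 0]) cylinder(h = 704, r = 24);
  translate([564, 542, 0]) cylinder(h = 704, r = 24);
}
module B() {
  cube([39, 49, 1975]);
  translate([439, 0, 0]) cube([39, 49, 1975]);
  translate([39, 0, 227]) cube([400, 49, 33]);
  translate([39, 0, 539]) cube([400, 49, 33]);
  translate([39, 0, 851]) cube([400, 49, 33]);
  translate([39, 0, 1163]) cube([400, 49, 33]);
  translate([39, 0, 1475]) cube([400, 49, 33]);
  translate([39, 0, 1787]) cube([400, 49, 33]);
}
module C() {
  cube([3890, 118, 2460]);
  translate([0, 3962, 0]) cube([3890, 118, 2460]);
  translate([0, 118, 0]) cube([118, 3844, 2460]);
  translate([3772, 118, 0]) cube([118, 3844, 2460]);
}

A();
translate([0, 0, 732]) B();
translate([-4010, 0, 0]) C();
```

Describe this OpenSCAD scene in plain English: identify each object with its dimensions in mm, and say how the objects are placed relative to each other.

A is a table with a 622×600 mm rectangular top, 28 mm thick, top surface at z = 732 mm, supported by four round legs of 48 mm diameter, each leg's bounding box inset 34 mm from the nearest pair of top edges, running from the floor.

B is a wooden ladder with two side rails of 39×49 mm section and 1975 mm height, set 478 mm apart overall. Between them run 6 rectangular rungs (49 mm deep, 33 mm thick), front faces flush with the rails' −y face. The bottom of the first rung is 227 mm above the floor and each subsequent rung is 312 mm higher than the one below.

C is a box-shaped house frame (walls only): outside footprint 3890×4080 mm, wall height 2460 mm, wall thickness 118 mm. The two y-facing walls run the full x-width; the two x-facing walls fit between the inner faces of the y-facing walls.

The ladder is on top of the table. The house frame is on the floor beside the table on its −x side.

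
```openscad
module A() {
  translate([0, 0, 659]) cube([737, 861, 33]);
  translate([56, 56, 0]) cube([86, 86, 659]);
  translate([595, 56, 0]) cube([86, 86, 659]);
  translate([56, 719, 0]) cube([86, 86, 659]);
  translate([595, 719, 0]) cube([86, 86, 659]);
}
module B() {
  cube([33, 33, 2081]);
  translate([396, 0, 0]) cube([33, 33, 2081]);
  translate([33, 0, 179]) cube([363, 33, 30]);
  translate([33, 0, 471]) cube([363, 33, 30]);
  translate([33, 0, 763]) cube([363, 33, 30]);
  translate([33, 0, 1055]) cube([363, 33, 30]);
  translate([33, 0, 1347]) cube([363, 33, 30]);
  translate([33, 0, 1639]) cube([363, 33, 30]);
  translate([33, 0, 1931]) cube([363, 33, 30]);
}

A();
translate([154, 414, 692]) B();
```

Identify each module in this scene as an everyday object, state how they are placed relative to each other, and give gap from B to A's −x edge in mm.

The ladder's min-x is at 154; the table's min-x is 0; gap = 154 mm.

A is a table. B is a ladder. The ladder is on top of the table, centred. The gap from the ladder to the table's −x edge is 154 mm.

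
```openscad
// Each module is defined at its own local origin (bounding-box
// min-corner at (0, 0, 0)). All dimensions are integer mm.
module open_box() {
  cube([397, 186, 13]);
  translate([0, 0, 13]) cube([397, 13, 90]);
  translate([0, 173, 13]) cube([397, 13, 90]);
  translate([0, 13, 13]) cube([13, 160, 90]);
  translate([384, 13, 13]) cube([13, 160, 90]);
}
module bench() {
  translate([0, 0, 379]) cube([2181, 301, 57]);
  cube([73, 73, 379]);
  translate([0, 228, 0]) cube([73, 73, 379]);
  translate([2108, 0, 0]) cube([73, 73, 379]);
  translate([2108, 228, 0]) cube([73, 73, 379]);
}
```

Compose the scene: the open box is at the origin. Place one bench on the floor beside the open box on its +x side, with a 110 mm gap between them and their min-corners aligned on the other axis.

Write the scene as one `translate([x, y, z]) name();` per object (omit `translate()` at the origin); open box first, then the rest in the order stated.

open_box();
translate([507, 0, 0]) bench();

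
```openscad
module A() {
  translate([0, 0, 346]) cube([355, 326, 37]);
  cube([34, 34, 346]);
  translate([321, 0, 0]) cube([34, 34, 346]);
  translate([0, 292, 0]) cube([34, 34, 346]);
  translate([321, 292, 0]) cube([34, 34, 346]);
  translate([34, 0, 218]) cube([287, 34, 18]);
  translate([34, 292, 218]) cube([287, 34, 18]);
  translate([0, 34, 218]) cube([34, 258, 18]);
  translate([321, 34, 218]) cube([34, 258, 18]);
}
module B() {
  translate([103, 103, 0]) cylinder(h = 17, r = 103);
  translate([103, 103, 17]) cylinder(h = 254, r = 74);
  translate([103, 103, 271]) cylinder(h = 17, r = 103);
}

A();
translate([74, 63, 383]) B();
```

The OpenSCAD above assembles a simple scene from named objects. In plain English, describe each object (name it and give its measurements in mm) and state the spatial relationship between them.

A is a four-legged stool. The seat is 355×326 mm, 37 mm thick, top at z = 383 mm. It stands on four square legs, each 34×34 mm in cross-section, from z = 0 to the seat underside, each flush with a corner of the seat. Four stretchers, 34 mm wide and 18 mm tall, connect adjacent legs with their undersides at z = 218 mm, each running between the inner faces of the legs it joins and aligned with the legs' outer faces on the other axis.

B is a spool: two coaxial disc flanges of radius 103 mm and thickness 17 mm, joined by a core cylinder of radius 74 mm and height 254 mm. The lower flange rests on z = 0 and the three cylinders share a vertical axis.

The spool is on top of the stool.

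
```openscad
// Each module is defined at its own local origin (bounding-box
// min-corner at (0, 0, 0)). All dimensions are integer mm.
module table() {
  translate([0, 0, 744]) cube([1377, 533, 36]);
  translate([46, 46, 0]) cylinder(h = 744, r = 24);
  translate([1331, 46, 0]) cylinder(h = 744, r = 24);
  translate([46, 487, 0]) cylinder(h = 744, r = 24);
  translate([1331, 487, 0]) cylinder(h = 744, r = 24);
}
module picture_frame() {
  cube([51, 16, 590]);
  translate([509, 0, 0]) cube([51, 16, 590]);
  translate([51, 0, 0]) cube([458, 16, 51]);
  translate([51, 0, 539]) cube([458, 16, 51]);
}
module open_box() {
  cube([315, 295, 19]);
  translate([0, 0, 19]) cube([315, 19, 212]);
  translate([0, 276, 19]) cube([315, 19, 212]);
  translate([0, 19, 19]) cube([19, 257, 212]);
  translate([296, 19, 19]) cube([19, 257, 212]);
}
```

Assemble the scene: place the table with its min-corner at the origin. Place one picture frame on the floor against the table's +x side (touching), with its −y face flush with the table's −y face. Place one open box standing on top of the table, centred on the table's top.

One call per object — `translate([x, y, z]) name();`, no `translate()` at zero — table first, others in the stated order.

table();
translate([1377, 0, 0]) picture_frame();
translate([531, 119, 780]) open_box();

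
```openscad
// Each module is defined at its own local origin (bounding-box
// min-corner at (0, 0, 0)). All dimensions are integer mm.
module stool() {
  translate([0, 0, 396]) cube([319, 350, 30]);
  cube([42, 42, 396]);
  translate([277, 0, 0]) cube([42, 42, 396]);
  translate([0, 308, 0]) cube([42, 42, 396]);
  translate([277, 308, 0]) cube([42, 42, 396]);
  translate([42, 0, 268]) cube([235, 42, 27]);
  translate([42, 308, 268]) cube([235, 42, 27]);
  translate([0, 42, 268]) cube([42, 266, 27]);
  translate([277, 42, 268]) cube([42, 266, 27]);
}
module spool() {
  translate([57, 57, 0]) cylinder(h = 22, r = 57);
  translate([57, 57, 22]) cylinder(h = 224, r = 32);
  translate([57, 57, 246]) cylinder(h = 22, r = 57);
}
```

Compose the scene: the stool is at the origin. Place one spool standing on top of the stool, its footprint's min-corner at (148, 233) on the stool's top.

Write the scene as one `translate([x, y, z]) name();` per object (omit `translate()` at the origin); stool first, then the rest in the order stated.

stool();
translate([148, 233, 426]) spool();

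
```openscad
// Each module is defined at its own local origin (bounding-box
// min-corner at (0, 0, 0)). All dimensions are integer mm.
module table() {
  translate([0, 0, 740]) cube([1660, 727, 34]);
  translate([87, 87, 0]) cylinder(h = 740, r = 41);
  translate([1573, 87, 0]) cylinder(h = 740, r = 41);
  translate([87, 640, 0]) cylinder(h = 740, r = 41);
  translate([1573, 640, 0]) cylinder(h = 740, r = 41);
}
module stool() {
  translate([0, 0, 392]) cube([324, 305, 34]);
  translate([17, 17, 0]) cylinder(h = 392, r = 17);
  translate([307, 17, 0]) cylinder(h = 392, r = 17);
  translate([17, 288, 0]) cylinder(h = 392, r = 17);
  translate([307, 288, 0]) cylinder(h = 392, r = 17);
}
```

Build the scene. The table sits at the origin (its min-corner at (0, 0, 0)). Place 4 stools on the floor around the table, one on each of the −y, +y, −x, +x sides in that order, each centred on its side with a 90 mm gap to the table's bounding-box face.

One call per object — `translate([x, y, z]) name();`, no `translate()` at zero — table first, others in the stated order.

table();
translate([668, -395, 0]) stool();
translate([668, 817, 0]) stool();
translate([-414, 211, 0]) stool();
translate([1750, 211, 0]) stool();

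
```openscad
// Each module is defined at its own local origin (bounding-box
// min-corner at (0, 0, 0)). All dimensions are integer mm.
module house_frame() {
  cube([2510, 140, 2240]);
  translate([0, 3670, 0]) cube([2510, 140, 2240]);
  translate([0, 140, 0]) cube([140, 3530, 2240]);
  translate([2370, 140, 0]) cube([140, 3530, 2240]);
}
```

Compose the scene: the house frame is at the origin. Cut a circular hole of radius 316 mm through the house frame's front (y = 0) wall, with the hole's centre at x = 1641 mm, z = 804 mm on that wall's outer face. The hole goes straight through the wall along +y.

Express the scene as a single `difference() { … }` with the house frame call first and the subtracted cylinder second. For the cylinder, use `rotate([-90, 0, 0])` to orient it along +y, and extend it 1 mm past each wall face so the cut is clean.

difference() {
  house_frame();
  translate([1641, -1, 804]) rotate([-90, 0, 0]) cylinder(h = 142, r = 316);
}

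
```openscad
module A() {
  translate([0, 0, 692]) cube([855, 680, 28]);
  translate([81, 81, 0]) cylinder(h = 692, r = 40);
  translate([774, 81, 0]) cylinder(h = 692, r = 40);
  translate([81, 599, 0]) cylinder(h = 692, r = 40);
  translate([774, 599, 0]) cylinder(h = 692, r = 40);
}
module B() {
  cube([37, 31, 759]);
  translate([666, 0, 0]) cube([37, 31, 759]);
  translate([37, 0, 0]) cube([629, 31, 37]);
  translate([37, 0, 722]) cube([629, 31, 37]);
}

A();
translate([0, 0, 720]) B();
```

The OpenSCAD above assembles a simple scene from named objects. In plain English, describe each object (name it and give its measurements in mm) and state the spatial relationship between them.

A is a table with a 855×680 mm rectangular top, 28 mm thick, top surface at z = 720 mm, supported by four round legs of 80 mm diameter, each leg's bounding box inset 41 mm from the nearest pair of top edges, running from the floor.

B is a rectangular picture frame lying in the x–z plane (depth along y). The opening is 629 mm wide (x) by 685 mm tall (z), surrounded by a border 37 mm wide on all four sides. The frame is 31 mm deep and is made of two full-height vertical stiles with two horizontal rails fitted between them.

The picture frame is on top of the table.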